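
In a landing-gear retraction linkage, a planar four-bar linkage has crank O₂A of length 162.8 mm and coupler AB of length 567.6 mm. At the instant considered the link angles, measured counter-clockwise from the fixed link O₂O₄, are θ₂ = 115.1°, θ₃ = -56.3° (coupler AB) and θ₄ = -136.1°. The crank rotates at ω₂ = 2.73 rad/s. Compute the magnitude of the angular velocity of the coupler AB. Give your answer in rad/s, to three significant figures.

0.753

ω₂ = 2.73 rad/s
Differentiating the loop-closure r₂e^{iθ₂}+r₃e^{iθ₃}=r₁+r₄e^{iθ₄} gives r₂ω₂e^{iθ₂}+r₃ω₃e^{iθ₃}=r₄ω₄e^{iθ₄}.
Eliminating the other unknown: ω₃ = r₂ω₂ sin(θ₄−θ₂) / [r₃ sin(θ₃−θ₄)].
Numerator sine = +0.94665; denominator sine = +0.98420.
Result = 0.1628·2.73·(+0.94665) / (0.5676·(+0.98420)) = +0.75315 rad/s; magnitude 0.75315 rad/s.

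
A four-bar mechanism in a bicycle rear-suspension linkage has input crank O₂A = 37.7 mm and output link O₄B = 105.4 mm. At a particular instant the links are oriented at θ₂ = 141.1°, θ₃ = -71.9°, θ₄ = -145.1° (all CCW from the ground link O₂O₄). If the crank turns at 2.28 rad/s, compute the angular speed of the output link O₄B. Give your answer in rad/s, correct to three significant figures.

0.464

ω₂ = 2.28 rad/s
Differentiating the loop-closure r₂e^{iθ₂}+r₃e^{iθ₃}=r₁+r₄e^{iθ₄} gives r₂ω₂e^{iθ₂}+r₃ω₃e^{iθ₃}=r₄ω₄e^{iθ₄}.
Eliminating the other unknown: ω₄ = r₂ω₂ sin(θ₂−θ₃) / [r₄ sin(θ₄−θ₃)].
Numerator sine = -0.54464; denominator sine = -0.95732.
Result = 0.0377·2.28·(-0.54464) / (0.1054·(-0.95732)) = +0.46397 rad/s; magnitude 0.46397 rad/s.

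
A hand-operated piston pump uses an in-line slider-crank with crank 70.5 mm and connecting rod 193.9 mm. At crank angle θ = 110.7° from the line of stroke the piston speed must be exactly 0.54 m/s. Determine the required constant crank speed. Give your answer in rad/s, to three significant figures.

9.48

For an in-line slider-crank, |v_piston| = rω|sinθ|·[1 + r cosθ/√(L² − r² sin²θ)].
With r = 0.0705 m, L = 0.1939 m, θ = 110.7°: the bracketed kinematic factor |dx/dθ| = 0.056936 m.
ω = v/|dx/dθ| = 0.54/0.056936 = 9.4844 rad/s.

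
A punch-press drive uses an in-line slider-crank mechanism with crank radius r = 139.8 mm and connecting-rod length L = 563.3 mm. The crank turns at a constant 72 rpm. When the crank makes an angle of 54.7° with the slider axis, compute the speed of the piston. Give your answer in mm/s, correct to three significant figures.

986

ω = 2π·72/60 = 7.54 rad/s
For an in-line slider-crank, x = r cosθ + √(L² − r² sin²θ), so v = −rω sinθ·[1 + r cosθ/√(L² − r² sin²θ)].
With r = 0.1398 m, L = 0.5633 m, θ = 54.7°: √(L² − r² sin²θ) = 0.55162 m.
v = −0.1398·7.54·0.81614·[1 + 0.1398·0.57786/0.55162] = -0.98625 m/s.
|v| = 0.98625 m/s = 986.25 mm/s.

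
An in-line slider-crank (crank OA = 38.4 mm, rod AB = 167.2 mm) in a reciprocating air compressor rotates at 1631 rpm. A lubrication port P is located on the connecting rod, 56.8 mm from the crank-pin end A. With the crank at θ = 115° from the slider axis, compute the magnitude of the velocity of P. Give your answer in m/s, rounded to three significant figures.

6.03

ω = 170.8 rad/s.  Crank-pin speed |V_A| = rω = 6.5586 m/s, perpendicular to OA.
Rod angle: sinφ = −(r/L) sinθ ⇒ φ = -12.014°; ω_rod = −rω cosθ/√(L²−r²sin²θ) = +16.949 rad/s.
V_P = V_A + ω_rod × AP, with AP = 0.0568 m along the rod.
Components: V_Px = −rω sinθ − a·ω_rod·sinφ = -5.7438 m/s;  V_Py = rω cosθ + a·ω_rod·cosφ = -1.8302 m/s.
|V_P| = √(V_Px² + V_Py²) = 6.0283 m/s.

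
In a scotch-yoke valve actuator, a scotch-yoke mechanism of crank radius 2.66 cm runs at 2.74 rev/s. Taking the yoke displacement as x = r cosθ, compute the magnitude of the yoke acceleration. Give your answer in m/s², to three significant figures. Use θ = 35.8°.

ω = 17.22 rad/s (from 2.74 rev/s).
x = r cosθ ⇒ ẍ = −rω² cosθ (ω constant).
|a| = rω²|cosθ| = 0.0266·(17.22)²·|cos 35.8°| = 6.3944 m/s².

6.39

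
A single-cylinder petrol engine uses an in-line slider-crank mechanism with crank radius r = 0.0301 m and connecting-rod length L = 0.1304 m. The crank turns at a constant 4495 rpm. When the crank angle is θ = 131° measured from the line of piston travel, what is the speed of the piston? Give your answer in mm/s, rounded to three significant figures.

ω = 2π·4495/60 = 470.7 rad/s
For an in-line slider-crank, x = r cosθ + √(L² − r² sin²θ), so v = −rω sinθ·[1 + r cosθ/√(L² − r² sin²θ)].
With r = 0.0301 m, L = 0.1304 m, θ = 131°: √(L² − r² sin²θ) = 0.12841 m.
v = −0.0301·470.7·0.75471·[1 + 0.0301·-0.65606/0.12841] = -9.0486 m/s.
|v| = 9.0486 m/s = 9048.6 mm/s.

9050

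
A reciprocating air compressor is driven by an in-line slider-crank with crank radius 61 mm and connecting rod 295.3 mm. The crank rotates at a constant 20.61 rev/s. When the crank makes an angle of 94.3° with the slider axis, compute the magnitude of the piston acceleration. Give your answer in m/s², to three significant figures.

ω = 2π·20.6 = 129.5 rad/s
x(θ) = r cosθ + √(L² − r² sin²θ); with ω constant, a = ω²·d²x/dθ².
d²x/dθ² = −r cosθ − r²(cos2θ)/√u − r⁴ sin²2θ/(4u^{3/2}),  u = L² − r² sin²θ = 0.083502 m².
Substituting r = 0.061 m, L = 0.2953 m, θ = 94.3°: d²x/dθ² = +0.017303 m.
a = ω²·d²x/dθ² = (129.5)²·(+0.017303) = +290.15 m/s²;  |a| = 290.15 m/s².

290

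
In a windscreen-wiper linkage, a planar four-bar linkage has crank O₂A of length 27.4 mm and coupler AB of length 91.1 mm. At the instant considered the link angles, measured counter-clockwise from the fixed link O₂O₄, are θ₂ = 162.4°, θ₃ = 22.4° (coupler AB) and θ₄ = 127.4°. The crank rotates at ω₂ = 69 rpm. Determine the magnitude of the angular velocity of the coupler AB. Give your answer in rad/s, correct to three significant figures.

1.29

ω₂ = 7.226 rad/s (from 69 rpm).
Differentiating the loop-closure r₂e^{iθ₂}+r₃e^{iθ₃}=r₁+r₄e^{iθ₄} gives r₂ω₂e^{iθ₂}+r₃ω₃e^{iθ₃}=r₄ω₄e^{iθ₄}.
Eliminating the other unknown: ω₃ = r₂ω₂ sin(θ₄−θ₂) / [r₃ sin(θ₃−θ₄)].
Numerator sine = -0.57358; denominator sine = -0.96593.
Result = 0.0274·7.226·(-0.57358) / (0.0911·(-0.96593)) = +1.2905 rad/s; magnitude 1.2905 rad/s.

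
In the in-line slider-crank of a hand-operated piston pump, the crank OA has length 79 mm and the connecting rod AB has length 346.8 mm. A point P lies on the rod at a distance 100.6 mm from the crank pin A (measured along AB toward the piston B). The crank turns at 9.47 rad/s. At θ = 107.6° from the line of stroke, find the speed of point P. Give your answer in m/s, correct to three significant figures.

ω = 9.47 rad/s.  Crank-pin speed |V_A| = rω = 0.74813 m/s, perpendicular to OA.
Rod angle: sinφ = −(r/L) sinθ ⇒ φ = -12.541°; ω_rod = −rω cosθ/√(L²−r²sin²θ) = +0.66823 rad/s.
V_P = V_A + ω_rod × AP, with AP = 0.1006 m along the rod.
Components: V_Px = −rω sinθ − a·ω_rod·sinφ = -0.69851 m/s;  V_Py = rω cosθ + a·ω_rod·cosφ = -0.16059 m/s.
|V_P| = √(V_Px² + V_Py²) = 0.71674 m/s.

0.717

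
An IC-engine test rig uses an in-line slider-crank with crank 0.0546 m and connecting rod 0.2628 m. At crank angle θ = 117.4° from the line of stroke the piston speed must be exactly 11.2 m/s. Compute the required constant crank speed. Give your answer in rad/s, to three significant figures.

256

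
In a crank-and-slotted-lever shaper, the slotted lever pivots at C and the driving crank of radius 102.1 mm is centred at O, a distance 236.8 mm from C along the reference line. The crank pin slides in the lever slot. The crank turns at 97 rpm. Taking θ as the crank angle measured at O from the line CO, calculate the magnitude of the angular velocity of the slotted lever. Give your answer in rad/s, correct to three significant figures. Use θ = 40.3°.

ω = 10.16 rad/s (from 97 rpm).
Crank pin A relative to C: A = (d + r cosθ, r sinθ); lever angle φ = atan2(r sinθ, d + r cosθ).
Differentiating tanφ: φ̇ = rω(d cosθ + r)/(d² + r² + 2dr cosθ).
d² + r² + 2dr cosθ = |CA|² = 0.103377 m²;  d cosθ + r = +0.2827 m.
|ω_lever| = |0.1021·10.16·+0.2827| / 0.103377 = 2.8361 rad/s.

2.84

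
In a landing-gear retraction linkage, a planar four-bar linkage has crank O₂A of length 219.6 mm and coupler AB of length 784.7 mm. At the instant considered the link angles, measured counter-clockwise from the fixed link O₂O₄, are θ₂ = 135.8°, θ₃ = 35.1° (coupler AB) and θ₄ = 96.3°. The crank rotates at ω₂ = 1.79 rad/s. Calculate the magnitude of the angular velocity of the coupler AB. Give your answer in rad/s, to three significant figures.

ω₂ = 1.79 rad/s
Differentiating the loop-closure r₂e^{iθ₂}+r₃e^{iθ₃}=r₁+r₄e^{iθ₄} gives r₂ω₂e^{iθ₂}+r₃ω₃e^{iθ₃}=r₄ω₄e^{iθ₄}.
Eliminating the other unknown: ω₃ = r₂ω₂ sin(θ₄−θ₂) / [r₃ sin(θ₃−θ₄)].
Numerator sine = -0.63608; denominator sine = -0.87631.
Result = 0.2196·1.79·(-0.63608) / (0.7847·(-0.87631)) = +0.36361 rad/s; magnitude 0.36361 rad/s.

0.364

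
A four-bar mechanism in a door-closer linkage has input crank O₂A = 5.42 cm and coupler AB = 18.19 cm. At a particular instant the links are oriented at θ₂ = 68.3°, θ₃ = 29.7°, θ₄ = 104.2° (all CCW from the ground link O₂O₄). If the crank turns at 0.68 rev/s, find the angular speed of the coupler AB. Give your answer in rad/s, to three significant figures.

0.775

ω₂ = 4.273 rad/s (from 0.68 rev/s).
Differentiating the loop-closure r₂e^{iθ₂}+r₃e^{iθ₃}=r₁+r₄e^{iθ₄} gives r₂ω₂e^{iθ₂}+r₃ω₃e^{iθ₃}=r₄ω₄e^{iθ₄}.
Eliminating the other unknown: ω₃ = r₂ω₂ sin(θ₄−θ₂) / [r₃ sin(θ₃−θ₄)].
Numerator sine = +0.58637; denominator sine = -0.96363.
Result = 0.0542·4.273·(+0.58637) / (0.1819·(-0.96363)) = -0.77467 rad/s; magnitude 0.77467 rad/s.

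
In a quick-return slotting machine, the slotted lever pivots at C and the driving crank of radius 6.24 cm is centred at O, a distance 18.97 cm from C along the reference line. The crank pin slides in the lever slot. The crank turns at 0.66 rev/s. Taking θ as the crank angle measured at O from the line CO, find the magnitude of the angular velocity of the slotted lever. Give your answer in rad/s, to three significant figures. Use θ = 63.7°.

0.752

ω = 4.147 rad/s (from 0.66 rev/s).
Crank pin A relative to C: A = (d + r cosθ, r sinθ); lever angle φ = atan2(r sinθ, d + r cosθ).
Differentiating tanφ: φ̇ = rω(d cosθ + r)/(d² + r² + 2dr cosθ).
d² + r² + 2dr cosθ = |CA|² = 0.0503694 m²;  d cosθ + r = +0.14645 m.
|ω_lever| = |0.0624·4.147·+0.14645| / 0.0503694 = 0.75237 rad/s.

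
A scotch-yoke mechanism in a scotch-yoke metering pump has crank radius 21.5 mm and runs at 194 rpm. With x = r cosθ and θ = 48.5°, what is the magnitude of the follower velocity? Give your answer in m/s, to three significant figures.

0.327

ω = 20.32 rad/s (from 194 rpm).
x = r cosθ ⇒ ẋ = −rω sinθ.
|v| = rω|sinθ| = 0.0215·20.32·|sin 48.5°| = 0.32713 m/s.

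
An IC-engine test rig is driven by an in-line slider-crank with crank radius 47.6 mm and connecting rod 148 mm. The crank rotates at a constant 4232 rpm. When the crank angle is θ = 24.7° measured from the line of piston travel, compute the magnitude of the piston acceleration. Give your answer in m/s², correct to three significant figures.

10500

ω = 2π·4232/60 = 443.2 rad/s
x(θ) = r cosθ + √(L² − r² sin²θ); with ω constant, a = ω²·d²x/dθ².
d²x/dθ² = −r cosθ − r²(cos2θ)/√u − r⁴ sin²2θ/(4u^{3/2}),  u = L² − r² sin²θ = 0.0215084 m².
Substituting r = 0.0476 m, L = 0.148 m, θ = 24.7°: d²x/dθ² = -0.053534 m.
a = ω²·d²x/dθ² = (443.2)²·(-0.053534) = -10514 m/s²;  |a| = 10514 m/s².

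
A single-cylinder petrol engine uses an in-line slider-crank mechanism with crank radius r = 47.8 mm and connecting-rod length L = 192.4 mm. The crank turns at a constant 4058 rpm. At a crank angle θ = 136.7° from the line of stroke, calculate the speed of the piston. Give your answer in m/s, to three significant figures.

11.4

ω = 2π·4058/60 = 425 rad/s
For an in-line slider-crank, x = r cosθ + √(L² − r² sin²θ), so v = −rω sinθ·[1 + r cosθ/√(L² − r² sin²θ)].
With r = 0.0478 m, L = 0.1924 m, θ = 136.7°: √(L² − r² sin²θ) = 0.18959 m.
v = −0.0478·425·0.68582·[1 + 0.0478·-0.72777/0.18959] = -11.375 m/s.
|v| = 11.375 m/s.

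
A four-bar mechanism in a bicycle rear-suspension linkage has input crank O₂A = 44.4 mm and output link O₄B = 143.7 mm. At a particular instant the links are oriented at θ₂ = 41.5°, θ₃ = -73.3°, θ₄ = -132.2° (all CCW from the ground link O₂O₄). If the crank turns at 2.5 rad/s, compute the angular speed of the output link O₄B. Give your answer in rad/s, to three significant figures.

ω₂ = 2.5 rad/s
Differentiating the loop-closure r₂e^{iθ₂}+r₃e^{iθ₃}=r₁+r₄e^{iθ₄} gives r₂ω₂e^{iθ₂}+r₃ω₃e^{iθ₃}=r₄ω₄e^{iθ₄}.
Eliminating the other unknown: ω₄ = r₂ω₂ sin(θ₂−θ₃) / [r₄ sin(θ₄−θ₃)].
Numerator sine = +0.90778; denominator sine = -0.85627.
Result = 0.0444·2.5·(+0.90778) / (0.1437·(-0.85627)) = -0.81891 rad/s; magnitude 0.81891 rad/s.

0.819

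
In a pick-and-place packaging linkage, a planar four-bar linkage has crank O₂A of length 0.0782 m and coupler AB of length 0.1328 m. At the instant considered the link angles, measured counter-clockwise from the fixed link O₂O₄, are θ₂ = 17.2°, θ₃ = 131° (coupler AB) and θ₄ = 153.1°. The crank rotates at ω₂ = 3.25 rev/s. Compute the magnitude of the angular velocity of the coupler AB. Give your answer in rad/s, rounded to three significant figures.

ω₂ = 20.42 rad/s (from 3.25 rev/s).
Differentiating the loop-closure r₂e^{iθ₂}+r₃e^{iθ₃}=r₁+r₄e^{iθ₄} gives r₂ω₂e^{iθ₂}+r₃ω₃e^{iθ₃}=r₄ω₄e^{iθ₄}.
Eliminating the other unknown: ω₃ = r₂ω₂ sin(θ₄−θ₂) / [r₃ sin(θ₃−θ₄)].
Numerator sine = +0.69591; denominator sine = -0.37622.
Result = 0.0782·20.42·(+0.69591) / (0.1328·(-0.37622)) = -22.242 rad/s; magnitude 22.242 rad/s.

22.2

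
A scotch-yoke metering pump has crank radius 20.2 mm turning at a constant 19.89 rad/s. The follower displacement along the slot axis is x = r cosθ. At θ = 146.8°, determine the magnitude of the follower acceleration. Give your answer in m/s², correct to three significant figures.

6.69

ω = 19.89 rad/s
x = r cosθ ⇒ ẍ = −rω² cosθ (ω constant).
|a| = rω²|cosθ| = 0.0202·(19.89)²·|cos 146.8°| = 6.6869 m/s².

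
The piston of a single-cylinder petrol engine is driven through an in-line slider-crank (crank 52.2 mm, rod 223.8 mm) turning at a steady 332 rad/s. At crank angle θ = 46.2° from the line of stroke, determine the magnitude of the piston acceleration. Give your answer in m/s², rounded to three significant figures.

3940

ω = 332 rad/s
x(θ) = r cosθ + √(L² − r² sin²θ); with ω constant, a = ω²·d²x/dθ².
d²x/dθ² = −r cosθ − r²(cos2θ)/√u − r⁴ sin²2θ/(4u^{3/2}),  u = L² − r² sin²θ = 0.048667 m².
Substituting r = 0.0522 m, L = 0.2238 m, θ = 46.2°: d²x/dθ² = -0.035785 m.
a = ω²·d²x/dθ² = (332)²·(-0.035785) = -3944.4 m/s²;  |a| = 3944.4 m/s².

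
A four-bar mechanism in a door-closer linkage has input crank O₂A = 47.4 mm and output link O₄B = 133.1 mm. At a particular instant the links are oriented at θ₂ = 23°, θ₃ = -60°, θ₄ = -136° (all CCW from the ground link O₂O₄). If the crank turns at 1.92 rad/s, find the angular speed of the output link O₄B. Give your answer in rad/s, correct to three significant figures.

ω₂ = 1.92 rad/s
Differentiating the loop-closure r₂e^{iθ₂}+r₃e^{iθ₃}=r₁+r₄e^{iθ₄} gives r₂ω₂e^{iθ₂}+r₃ω₃e^{iθ₃}=r₄ω₄e^{iθ₄}.
Eliminating the other unknown: ω₄ = r₂ω₂ sin(θ₂−θ₃) / [r₄ sin(θ₄−θ₃)].
Numerator sine = +0.99255; denominator sine = -0.97030.
Result = 0.0474·1.92·(+0.99255) / (0.1331·(-0.97030)) = -0.69944 rad/s; magnitude 0.69944 rad/s.

0.699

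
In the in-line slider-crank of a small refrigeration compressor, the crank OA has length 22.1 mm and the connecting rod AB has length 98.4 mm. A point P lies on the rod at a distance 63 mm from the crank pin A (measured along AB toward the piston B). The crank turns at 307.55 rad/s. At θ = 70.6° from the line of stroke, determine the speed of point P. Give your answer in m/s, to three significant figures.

6.77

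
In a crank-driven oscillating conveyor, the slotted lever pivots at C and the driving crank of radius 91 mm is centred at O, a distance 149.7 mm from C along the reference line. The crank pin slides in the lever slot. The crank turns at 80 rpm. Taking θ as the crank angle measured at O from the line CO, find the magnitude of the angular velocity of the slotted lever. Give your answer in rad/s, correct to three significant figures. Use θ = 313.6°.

ω = 8.378 rad/s (from 80 rpm).
Crank pin A relative to C: A = (d + r cosθ, r sinθ); lever angle φ = atan2(r sinθ, d + r cosθ).
Differentiating tanφ: φ̇ = rω(d cosθ + r)/(d² + r² + 2dr cosθ).
d² + r² + 2dr cosθ = |CA|² = 0.0494801 m²;  d cosθ + r = +0.19424 m.
|ω_lever| = |0.091·8.378·+0.19424| / 0.0494801 = 2.9927 rad/s.

2.99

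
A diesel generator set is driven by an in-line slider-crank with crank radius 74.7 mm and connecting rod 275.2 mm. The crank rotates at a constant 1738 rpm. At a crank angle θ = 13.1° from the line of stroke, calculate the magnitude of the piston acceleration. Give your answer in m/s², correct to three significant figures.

3020

ω = 2π·1738/60 = 182 rad/s
x(θ) = r cosθ + √(L² − r² sin²θ); with ω constant, a = ω²·d²x/dθ².
d²x/dθ² = −r cosθ − r²(cos2θ)/√u − r⁴ sin²2θ/(4u^{3/2}),  u = L² − r² sin²θ = 0.0754484 m².
Substituting r = 0.0747 m, L = 0.2752 m, θ = 13.1°: d²x/dθ² = -0.091057 m.
a = ω²·d²x/dθ² = (182)²·(-0.091057) = -3016.3 m/s²;  |a| = 3016.3 m/s².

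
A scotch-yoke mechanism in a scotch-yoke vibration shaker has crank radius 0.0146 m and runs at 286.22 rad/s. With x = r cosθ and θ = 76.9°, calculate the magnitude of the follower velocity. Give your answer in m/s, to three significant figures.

4.07

ω = 286.2 rad/s
x = r cosθ ⇒ ẋ = −rω sinθ.
|v| = rω|sinθ| = 0.0146·286.2·|sin 76.9°| = 4.0701 m/s.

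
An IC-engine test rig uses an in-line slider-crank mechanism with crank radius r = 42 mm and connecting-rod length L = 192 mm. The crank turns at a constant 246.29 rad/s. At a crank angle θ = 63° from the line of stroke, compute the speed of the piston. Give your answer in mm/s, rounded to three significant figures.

ω = 246.3 rad/s
For an in-line slider-crank, x = r cosθ + √(L² − r² sin²θ), so v = −rω sinθ·[1 + r cosθ/√(L² − r² sin²θ)].
With r = 0.042 m, L = 0.192 m, θ = 63°: √(L² − r² sin²θ) = 0.18832 m.
v = −0.042·246.3·0.89101·[1 + 0.042·0.45399/0.18832] = -10.15 m/s.
|v| = 10.15 m/s = 10150 mm/s.

10100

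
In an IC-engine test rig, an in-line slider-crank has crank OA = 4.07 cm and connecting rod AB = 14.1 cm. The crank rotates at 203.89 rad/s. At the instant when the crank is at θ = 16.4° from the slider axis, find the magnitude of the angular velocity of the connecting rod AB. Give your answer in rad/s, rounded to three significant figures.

ω = 203.9 rad/s
The rod makes angle φ with the slider axis where L sinφ = r sinθ; differentiating, L cosφ·φ̇ = r ω cosθ.
L cosφ = √(L² − r² sin²θ) = 0.14053 m.
|ω_rod| = r ω |cosθ| / √(L² − r² sin²θ) = 0.0407·203.9·0.95931/0.14053 = 56.647 rad/s.

56.6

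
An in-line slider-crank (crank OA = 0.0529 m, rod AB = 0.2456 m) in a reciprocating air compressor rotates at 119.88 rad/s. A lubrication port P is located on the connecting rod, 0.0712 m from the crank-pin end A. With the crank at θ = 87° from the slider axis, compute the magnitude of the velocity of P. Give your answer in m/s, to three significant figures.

6.36

ω = 119.9 rad/s.  Crank-pin speed |V_A| = rω = 6.3417 m/s, perpendicular to OA.
Rod angle: sinφ = −(r/L) sinθ ⇒ φ = -12.421°; ω_rod = −rω cosθ/√(L²−r²sin²θ) = -1.3838 rad/s.
V_P = V_A + ω_rod × AP, with AP = 0.0712 m along the rod.
Components: V_Px = −rω sinθ − a·ω_rod·sinφ = -6.3542 m/s;  V_Py = rω cosθ + a·ω_rod·cosφ = +0.23568 m/s.
|V_P| = √(V_Px² + V_Py²) = 6.3585 m/s.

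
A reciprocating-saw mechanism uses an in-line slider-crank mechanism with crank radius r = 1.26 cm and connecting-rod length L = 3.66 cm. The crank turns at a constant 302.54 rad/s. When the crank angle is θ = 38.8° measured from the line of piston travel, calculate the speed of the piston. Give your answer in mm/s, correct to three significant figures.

ω = 302.5 rad/s
For an in-line slider-crank, x = r cosθ + √(L² − r² sin²θ), so v = −rω sinθ·[1 + r cosθ/√(L² − r² sin²θ)].
With r = 0.0126 m, L = 0.0366 m, θ = 38.8°: √(L² − r² sin²θ) = 0.035738 m.
v = −0.0126·302.5·0.62660·[1 + 0.0126·0.77934/0.035738] = -3.0449 m/s.
|v| = 3.0449 m/s = 3044.9 mm/s.

3040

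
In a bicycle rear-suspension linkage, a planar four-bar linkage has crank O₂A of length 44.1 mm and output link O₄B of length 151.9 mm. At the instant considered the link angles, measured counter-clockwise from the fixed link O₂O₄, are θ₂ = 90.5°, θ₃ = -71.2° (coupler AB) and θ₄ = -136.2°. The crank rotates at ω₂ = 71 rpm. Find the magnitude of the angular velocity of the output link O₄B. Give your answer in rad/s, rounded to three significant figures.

ω₂ = 7.435 rad/s (from 71 rpm).
Differentiating the loop-closure r₂e^{iθ₂}+r₃e^{iθ₃}=r₁+r₄e^{iθ₄} gives r₂ω₂e^{iθ₂}+r₃ω₃e^{iθ₃}=r₄ω₄e^{iθ₄}.
Eliminating the other unknown: ω₄ = r₂ω₂ sin(θ₂−θ₃) / [r₄ sin(θ₄−θ₃)].
Numerator sine = +0.31399; denominator sine = -0.90631.
Result = 0.0441·7.435·(+0.31399) / (0.1519·(-0.90631)) = -0.74784 rad/s; magnitude 0.74784 rad/s.

0.748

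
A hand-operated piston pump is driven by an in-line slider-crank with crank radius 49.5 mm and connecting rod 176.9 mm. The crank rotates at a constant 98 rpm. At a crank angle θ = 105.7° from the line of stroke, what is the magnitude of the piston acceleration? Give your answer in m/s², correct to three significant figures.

ω = 2π·98/60 = 10.26 rad/s
x(θ) = r cosθ + √(L² − r² sin²θ); with ω constant, a = ω²·d²x/dθ².
d²x/dθ² = −r cosθ − r²(cos2θ)/√u − r⁴ sin²2θ/(4u^{3/2}),  u = L² − r² sin²θ = 0.0290228 m².
Substituting r = 0.0495 m, L = 0.1769 m, θ = 105.7°: d²x/dθ² = +0.025589 m.
a = ω²·d²x/dθ² = (10.26)²·(+0.025589) = +2.695 m/s²;  |a| = 2.695 m/s².

2.69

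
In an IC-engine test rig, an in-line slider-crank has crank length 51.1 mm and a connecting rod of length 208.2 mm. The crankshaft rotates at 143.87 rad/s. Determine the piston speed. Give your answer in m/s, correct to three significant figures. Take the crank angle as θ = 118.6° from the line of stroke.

5.68

ω = 143.9 rad/s
For an in-line slider-crank, x = r cosθ + √(L² − r² sin²θ), so v = −rω sinθ·[1 + r cosθ/√(L² − r² sin²θ)].
With r = 0.0511 m, L = 0.2082 m, θ = 118.6°: √(L² − r² sin²θ) = 0.20331 m.
v = −0.0511·143.9·0.87798·[1 + 0.0511·-0.47869/0.20331] = -5.6781 m/s.
|v| = 5.6781 m/s.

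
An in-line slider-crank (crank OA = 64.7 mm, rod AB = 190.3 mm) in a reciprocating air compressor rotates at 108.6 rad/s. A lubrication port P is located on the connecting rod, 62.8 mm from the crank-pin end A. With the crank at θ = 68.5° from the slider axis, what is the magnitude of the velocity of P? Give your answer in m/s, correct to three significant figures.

7.04

ω = 108.6 rad/s.  Crank-pin speed |V_A| = rω = 7.0264 m/s, perpendicular to OA.
Rod angle: sinφ = −(r/L) sinθ ⇒ φ = -18.441°; ω_rod = −rω cosθ/√(L²−r²sin²θ) = -14.265 rad/s.
V_P = V_A + ω_rod × AP, with AP = 0.0628 m along the rod.
Components: V_Px = −rω sinθ − a·ω_rod·sinφ = -6.8209 m/s;  V_Py = rω cosθ + a·ω_rod·cosφ = +1.7254 m/s.
|V_P| = √(V_Px² + V_Py²) = 7.0357 m/s.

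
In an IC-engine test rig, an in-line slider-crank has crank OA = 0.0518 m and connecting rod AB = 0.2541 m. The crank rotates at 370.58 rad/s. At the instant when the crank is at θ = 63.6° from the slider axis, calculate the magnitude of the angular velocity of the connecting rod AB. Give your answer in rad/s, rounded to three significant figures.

34.2

ω = 370.6 rad/s
The rod makes angle φ with the slider axis where L sinφ = r sinθ; differentiating, L cosφ·φ̇ = r ω cosθ.
L cosφ = √(L² − r² sin²θ) = 0.24983 m.
|ω_rod| = r ω |cosθ| / √(L² − r² sin²θ) = 0.0518·370.6·0.44464/0.24983 = 34.164 rad/s.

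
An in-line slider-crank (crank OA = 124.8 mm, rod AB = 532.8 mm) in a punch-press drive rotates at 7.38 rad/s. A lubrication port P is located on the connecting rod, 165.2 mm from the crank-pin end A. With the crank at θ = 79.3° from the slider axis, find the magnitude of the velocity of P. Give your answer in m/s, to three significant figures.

0.925

ω = 7.38 rad/s.  Crank-pin speed |V_A| = rω = 0.92102 m/s, perpendicular to OA.
Rod angle: sinφ = −(r/L) sinθ ⇒ φ = -13.307°; ω_rod = −rω cosθ/√(L²−r²sin²θ) = -0.32981 rad/s.
V_P = V_A + ω_rod × AP, with AP = 0.1652 m along the rod.
Components: V_Px = −rω sinθ − a·ω_rod·sinφ = -0.91755 m/s;  V_Py = rω cosθ + a·ω_rod·cosφ = +0.11798 m/s.
|V_P| = √(V_Px² + V_Py²) = 0.9251 m/s.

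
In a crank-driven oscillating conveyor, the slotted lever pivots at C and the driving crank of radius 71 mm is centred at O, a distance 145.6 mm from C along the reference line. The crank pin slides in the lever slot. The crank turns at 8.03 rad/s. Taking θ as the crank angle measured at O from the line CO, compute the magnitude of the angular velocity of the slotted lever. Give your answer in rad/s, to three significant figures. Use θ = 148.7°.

ω = 8.03 rad/s
Crank pin A relative to C: A = (d + r cosθ, r sinθ); lever angle φ = atan2(r sinθ, d + r cosθ).
Differentiating tanφ: φ̇ = rω(d cosθ + r)/(d² + r² + 2dr cosθ).
d² + r² + 2dr cosθ = |CA|² = 0.00857425 m²;  d cosθ + r = -0.053409 m.
|ω_lever| = |0.071·8.03·-0.053409| / 0.00857425 = 3.5514 rad/s.

3.55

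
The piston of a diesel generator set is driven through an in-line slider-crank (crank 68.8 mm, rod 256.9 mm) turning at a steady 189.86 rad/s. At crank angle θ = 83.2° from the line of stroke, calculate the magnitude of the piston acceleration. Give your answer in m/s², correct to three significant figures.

375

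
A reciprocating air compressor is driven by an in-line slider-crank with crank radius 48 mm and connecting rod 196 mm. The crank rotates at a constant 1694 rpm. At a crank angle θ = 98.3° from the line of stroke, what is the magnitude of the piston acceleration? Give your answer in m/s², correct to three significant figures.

ω = 2π·1694/60 = 177.4 rad/s
x(θ) = r cosθ + √(L² − r² sin²θ); with ω constant, a = ω²·d²x/dθ².
d²x/dθ² = −r cosθ − r²(cos2θ)/√u − r⁴ sin²2θ/(4u^{3/2}),  u = L² − r² sin²θ = 0.03616 m².
Substituting r = 0.048 m, L = 0.196 m, θ = 98.3°: d²x/dθ² = +0.018525 m.
a = ω²·d²x/dθ² = (177.4)²·(+0.018525) = +582.95 m/s²;  |a| = 582.95 m/s².

583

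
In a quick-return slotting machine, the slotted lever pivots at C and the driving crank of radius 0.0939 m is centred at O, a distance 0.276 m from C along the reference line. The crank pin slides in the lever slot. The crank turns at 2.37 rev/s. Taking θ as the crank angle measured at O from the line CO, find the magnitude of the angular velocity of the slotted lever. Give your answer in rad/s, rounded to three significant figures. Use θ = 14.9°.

3.73

ω = 14.89 rad/s (from 2.37 rev/s).
Crank pin A relative to C: A = (d + r cosθ, r sinθ); lever angle φ = atan2(r sinθ, d + r cosθ).
Differentiating tanφ: φ̇ = rω(d cosθ + r)/(d² + r² + 2dr cosθ).
d² + r² + 2dr cosθ = |CA|² = 0.135083 m²;  d cosθ + r = +0.36062 m.
|ω_lever| = |0.0939·14.89·+0.36062| / 0.135083 = 3.7329 rad/s.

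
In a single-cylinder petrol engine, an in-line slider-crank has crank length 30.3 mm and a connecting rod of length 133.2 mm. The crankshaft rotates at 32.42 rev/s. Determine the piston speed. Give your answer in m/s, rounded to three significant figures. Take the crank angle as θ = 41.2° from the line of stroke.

ω = 2π·32.4 = 203.7 rad/s
For an in-line slider-crank, x = r cosθ + √(L² − r² sin²θ), so v = −rω sinθ·[1 + r cosθ/√(L² − r² sin²θ)].
With r = 0.0303 m, L = 0.1332 m, θ = 41.2°: √(L² − r² sin²θ) = 0.1317 m.
v = −0.0303·203.7·0.65869·[1 + 0.0303·0.75241/0.1317] = -4.7693 m/s.
|v| = 4.7693 m/s.

4.77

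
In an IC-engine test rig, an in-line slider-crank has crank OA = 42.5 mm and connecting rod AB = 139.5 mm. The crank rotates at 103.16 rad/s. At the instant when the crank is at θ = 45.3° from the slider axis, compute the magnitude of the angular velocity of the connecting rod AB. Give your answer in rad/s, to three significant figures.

ω = 103.2 rad/s
The rod makes angle φ with the slider axis where L sinφ = r sinθ; differentiating, L cosφ·φ̇ = r ω cosθ.
L cosφ = √(L² − r² sin²θ) = 0.13619 m.
|ω_rod| = r ω |cosθ| / √(L² − r² sin²θ) = 0.0425·103.2·0.70339/0.13619 = 22.644 rad/s.

22.6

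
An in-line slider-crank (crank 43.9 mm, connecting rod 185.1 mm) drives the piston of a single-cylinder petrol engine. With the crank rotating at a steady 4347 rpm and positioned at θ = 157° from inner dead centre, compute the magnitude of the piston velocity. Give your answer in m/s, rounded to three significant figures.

ω = 2π·4347/60 = 455.2 rad/s
For an in-line slider-crank, x = r cosθ + √(L² − r² sin²θ), so v = −rω sinθ·[1 + r cosθ/√(L² − r² sin²θ)].
With r = 0.0439 m, L = 0.1851 m, θ = 157°: √(L² − r² sin²θ) = 0.1843 m.
v = −0.0439·455.2·0.39073·[1 + 0.0439·-0.92050/0.1843] = -6.0963 m/s.
|v| = 6.0963 m/s.

6.10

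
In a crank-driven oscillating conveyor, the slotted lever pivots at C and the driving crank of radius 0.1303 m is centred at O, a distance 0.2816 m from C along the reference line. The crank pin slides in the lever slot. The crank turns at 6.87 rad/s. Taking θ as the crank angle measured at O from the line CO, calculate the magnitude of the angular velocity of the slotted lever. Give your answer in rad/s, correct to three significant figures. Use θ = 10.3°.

2.16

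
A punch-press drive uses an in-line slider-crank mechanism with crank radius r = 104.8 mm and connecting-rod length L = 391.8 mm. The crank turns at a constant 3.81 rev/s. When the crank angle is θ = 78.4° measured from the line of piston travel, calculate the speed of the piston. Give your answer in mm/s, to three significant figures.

2590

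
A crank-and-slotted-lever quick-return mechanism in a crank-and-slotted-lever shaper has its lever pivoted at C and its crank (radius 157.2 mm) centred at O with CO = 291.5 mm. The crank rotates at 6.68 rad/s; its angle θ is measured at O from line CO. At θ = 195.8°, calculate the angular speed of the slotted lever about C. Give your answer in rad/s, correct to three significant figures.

ω = 6.68 rad/s
Crank pin A relative to C: A = (d + r cosθ, r sinθ); lever angle φ = atan2(r sinθ, d + r cosθ).
Differentiating tanφ: φ̇ = rω(d cosθ + r)/(d² + r² + 2dr cosθ).
d² + r² + 2dr cosθ = |CA|² = 0.0214991 m²;  d cosθ + r = -0.12329 m.
|ω_lever| = |0.1572·6.68·-0.12329| / 0.0214991 = 6.0218 rad/s.

6.02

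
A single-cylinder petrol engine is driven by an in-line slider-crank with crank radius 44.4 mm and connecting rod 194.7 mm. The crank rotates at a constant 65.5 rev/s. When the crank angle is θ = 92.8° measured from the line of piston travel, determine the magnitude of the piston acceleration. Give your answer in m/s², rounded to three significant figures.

2120

ω = 2π·65.5 = 411.5 rad/s
x(θ) = r cosθ + √(L² − r² sin²θ); with ω constant, a = ω²·d²x/dθ².
d²x/dθ² = −r cosθ − r²(cos2θ)/√u − r⁴ sin²2θ/(4u^{3/2}),  u = L² − r² sin²θ = 0.0359414 m².
Substituting r = 0.0444 m, L = 0.1947 m, θ = 92.8°: d²x/dθ² = +0.012516 m.
a = ω²·d²x/dθ² = (411.5)²·(+0.012516) = +2119.9 m/s²;  |a| = 2119.9 m/s².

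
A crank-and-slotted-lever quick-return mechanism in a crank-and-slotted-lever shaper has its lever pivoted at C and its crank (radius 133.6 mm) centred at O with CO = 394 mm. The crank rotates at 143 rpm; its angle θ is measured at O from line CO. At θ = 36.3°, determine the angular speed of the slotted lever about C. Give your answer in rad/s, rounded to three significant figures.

ω = 14.97 rad/s (from 143 rpm).
Crank pin A relative to C: A = (d + r cosθ, r sinθ); lever angle φ = atan2(r sinθ, d + r cosθ).
Differentiating tanφ: φ̇ = rω(d cosθ + r)/(d² + r² + 2dr cosθ).
d² + r² + 2dr cosθ = |CA|² = 0.257931 m²;  d cosθ + r = +0.45114 m.
|ω_lever| = |0.1336·14.97·+0.45114| / 0.257931 = 3.4993 rad/s.

3.50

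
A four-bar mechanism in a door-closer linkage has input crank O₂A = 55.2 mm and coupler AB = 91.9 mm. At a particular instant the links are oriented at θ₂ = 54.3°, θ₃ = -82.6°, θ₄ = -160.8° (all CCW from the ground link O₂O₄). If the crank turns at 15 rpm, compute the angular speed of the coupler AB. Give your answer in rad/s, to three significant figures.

0.554

ω₂ = 1.571 rad/s (from 15 rpm).
Differentiating the loop-closure r₂e^{iθ₂}+r₃e^{iθ₃}=r₁+r₄e^{iθ₄} gives r₂ω₂e^{iθ₂}+r₃ω₃e^{iθ₃}=r₄ω₄e^{iθ₄}.
Eliminating the other unknown: ω₃ = r₂ω₂ sin(θ₄−θ₂) / [r₃ sin(θ₃−θ₄)].
Numerator sine = +0.57501; denominator sine = +0.97887.
Result = 0.0552·1.571·(+0.57501) / (0.0919·(+0.97887)) = +0.55423 rad/s; magnitude 0.55423 rad/s.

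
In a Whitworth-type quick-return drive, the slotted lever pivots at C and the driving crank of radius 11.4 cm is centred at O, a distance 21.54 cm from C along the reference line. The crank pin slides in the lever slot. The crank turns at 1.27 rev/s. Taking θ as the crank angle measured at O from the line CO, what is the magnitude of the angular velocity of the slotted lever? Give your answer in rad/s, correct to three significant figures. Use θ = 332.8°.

2.70

ω = 7.98 rad/s (from 1.27 rev/s).
Crank pin A relative to C: A = (d + r cosθ, r sinθ); lever angle φ = atan2(r sinθ, d + r cosθ).
Differentiating tanφ: φ̇ = rω(d cosθ + r)/(d² + r² + 2dr cosθ).
d² + r² + 2dr cosθ = |CA|² = 0.103073 m²;  d cosθ + r = +0.30558 m.
|ω_lever| = |0.114·7.98·+0.30558| / 0.103073 = 2.6969 rad/s.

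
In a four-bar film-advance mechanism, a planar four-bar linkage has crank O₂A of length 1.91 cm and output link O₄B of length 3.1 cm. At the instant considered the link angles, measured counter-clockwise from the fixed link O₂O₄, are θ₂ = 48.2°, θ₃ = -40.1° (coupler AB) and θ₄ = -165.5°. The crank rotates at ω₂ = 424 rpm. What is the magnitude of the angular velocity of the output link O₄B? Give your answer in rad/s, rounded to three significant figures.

ω₂ = 44.4 rad/s (from 424 rpm).
Differentiating the loop-closure r₂e^{iθ₂}+r₃e^{iθ₃}=r₁+r₄e^{iθ₄} gives r₂ω₂e^{iθ₂}+r₃ω₃e^{iθ₃}=r₄ω₄e^{iθ₄}.
Eliminating the other unknown: ω₄ = r₂ω₂ sin(θ₂−θ₃) / [r₄ sin(θ₄−θ₃)].
Numerator sine = +0.99956; denominator sine = -0.81513.
Result = 0.0191·44.4·(+0.99956) / (0.031·(-0.81513)) = -33.547 rad/s; magnitude 33.547 rad/s.

33.5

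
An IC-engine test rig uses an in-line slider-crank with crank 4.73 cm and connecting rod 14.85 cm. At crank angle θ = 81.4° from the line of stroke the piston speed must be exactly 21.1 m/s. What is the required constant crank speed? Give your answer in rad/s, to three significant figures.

430

For an in-line slider-crank, |v_piston| = rω|sinθ|·[1 + r cosθ/√(L² − r² sin²θ)].
With r = 0.0473 m, L = 0.1485 m, θ = 81.4°: the bracketed kinematic factor |dx/dθ| = 0.049115 m.
ω = v/|dx/dθ| = 21.1/0.049115 = 429.6 rad/s.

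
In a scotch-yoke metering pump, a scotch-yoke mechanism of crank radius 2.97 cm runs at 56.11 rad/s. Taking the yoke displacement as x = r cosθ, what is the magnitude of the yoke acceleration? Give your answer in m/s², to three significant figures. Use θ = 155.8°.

ω = 56.11 rad/s
x = r cosθ ⇒ ẍ = −rω² cosθ (ω constant).
|a| = rω²|cosθ| = 0.0297·(56.11)²·|cos 155.8°| = 85.288 m/s².

85.3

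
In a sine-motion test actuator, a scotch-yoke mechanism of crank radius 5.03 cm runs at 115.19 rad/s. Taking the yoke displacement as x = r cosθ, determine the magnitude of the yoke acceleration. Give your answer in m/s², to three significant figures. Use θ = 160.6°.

630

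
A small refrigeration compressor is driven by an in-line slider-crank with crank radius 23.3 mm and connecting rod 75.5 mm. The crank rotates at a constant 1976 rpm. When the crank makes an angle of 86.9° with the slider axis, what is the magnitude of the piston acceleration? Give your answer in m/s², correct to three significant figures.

268

ω = 2π·1976/60 = 206.9 rad/s
x(θ) = r cosθ + √(L² − r² sin²θ); with ω constant, a = ω²·d²x/dθ².
d²x/dθ² = −r cosθ − r²(cos2θ)/√u − r⁴ sin²2θ/(4u^{3/2}),  u = L² − r² sin²θ = 0.00515895 m².
Substituting r = 0.0233 m, L = 0.0755 m, θ = 86.9°: d²x/dθ² = +0.0062519 m.
a = ω²·d²x/dθ² = (206.9)²·(+0.0062519) = +267.7 m/s²;  |a| = 267.7 m/s².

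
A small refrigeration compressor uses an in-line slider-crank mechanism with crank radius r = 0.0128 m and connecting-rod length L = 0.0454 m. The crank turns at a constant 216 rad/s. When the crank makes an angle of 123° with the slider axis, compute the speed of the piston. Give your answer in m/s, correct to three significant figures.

ω = 216 rad/s
For an in-line slider-crank, x = r cosθ + √(L² − r² sin²θ), so v = −rω sinθ·[1 + r cosθ/√(L² − r² sin²θ)].
With r = 0.0128 m, L = 0.0454 m, θ = 123°: √(L² − r² sin²θ) = 0.044113 m.
v = −0.0128·216·0.83867·[1 + 0.0128·-0.54464/0.044113] = -1.9523 m/s.
|v| = 1.9523 m/s.

1.95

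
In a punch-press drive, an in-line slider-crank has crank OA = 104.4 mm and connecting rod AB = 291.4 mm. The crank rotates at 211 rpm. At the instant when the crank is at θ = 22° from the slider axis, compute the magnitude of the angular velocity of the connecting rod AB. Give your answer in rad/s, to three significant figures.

7.41

ω = 22.1 rad/s (converted from 211 rpm).
The rod makes angle φ with the slider axis where L sinφ = r sinθ; differentiating, L cosφ·φ̇ = r ω cosθ.
L cosφ = √(L² − r² sin²θ) = 0.28876 m.
|ω_rod| = r ω |cosθ| / √(L² − r² sin²θ) = 0.1044·22.1·0.92718/0.28876 = 7.4069 rad/s.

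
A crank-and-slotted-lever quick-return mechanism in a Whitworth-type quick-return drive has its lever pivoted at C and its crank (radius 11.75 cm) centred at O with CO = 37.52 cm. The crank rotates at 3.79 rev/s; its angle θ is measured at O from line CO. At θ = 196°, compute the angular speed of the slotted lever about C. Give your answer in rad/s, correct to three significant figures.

9.74

ω = 23.81 rad/s (from 3.79 rev/s).
Crank pin A relative to C: A = (d + r cosθ, r sinθ); lever angle φ = atan2(r sinθ, d + r cosθ).
Differentiating tanφ: φ̇ = rω(d cosθ + r)/(d² + r² + 2dr cosθ).
d² + r² + 2dr cosθ = |CA|² = 0.0698249 m²;  d cosθ + r = -0.24317 m.
|ω_lever| = |0.1175·23.81·-0.24317| / 0.0698249 = 9.7442 rad/s.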